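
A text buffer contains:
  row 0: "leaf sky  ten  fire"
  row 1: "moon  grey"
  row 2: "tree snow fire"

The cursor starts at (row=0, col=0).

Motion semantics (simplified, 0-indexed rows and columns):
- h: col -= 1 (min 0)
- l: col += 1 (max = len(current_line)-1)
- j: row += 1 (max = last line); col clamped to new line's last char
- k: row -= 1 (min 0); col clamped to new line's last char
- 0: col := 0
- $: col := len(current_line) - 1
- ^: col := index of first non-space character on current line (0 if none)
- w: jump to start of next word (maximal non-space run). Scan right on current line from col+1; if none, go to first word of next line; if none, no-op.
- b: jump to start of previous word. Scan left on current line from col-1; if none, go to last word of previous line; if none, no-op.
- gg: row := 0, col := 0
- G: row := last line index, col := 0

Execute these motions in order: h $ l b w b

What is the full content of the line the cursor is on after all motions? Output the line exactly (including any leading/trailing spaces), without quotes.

After 1 (h): row=0 col=0 char='l'
After 2 ($): row=0 col=18 char='e'
After 3 (l): row=0 col=18 char='e'
After 4 (b): row=0 col=15 char='f'
After 5 (w): row=1 col=0 char='m'
After 6 (b): row=0 col=15 char='f'

Answer: leaf sky  ten  fire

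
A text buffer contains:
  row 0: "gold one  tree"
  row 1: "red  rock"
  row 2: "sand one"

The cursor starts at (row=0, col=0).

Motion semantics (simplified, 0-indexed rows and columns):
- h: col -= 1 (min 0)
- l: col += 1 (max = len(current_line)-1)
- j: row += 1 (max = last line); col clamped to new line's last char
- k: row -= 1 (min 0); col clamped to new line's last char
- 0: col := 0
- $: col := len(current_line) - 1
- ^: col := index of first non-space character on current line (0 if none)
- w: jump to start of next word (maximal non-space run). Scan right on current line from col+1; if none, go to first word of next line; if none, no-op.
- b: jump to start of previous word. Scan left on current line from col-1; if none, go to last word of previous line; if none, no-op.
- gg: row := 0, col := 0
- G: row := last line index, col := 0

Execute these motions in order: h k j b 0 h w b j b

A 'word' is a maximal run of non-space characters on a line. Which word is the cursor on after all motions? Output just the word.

After 1 (h): row=0 col=0 char='g'
After 2 (k): row=0 col=0 char='g'
After 3 (j): row=1 col=0 char='r'
After 4 (b): row=0 col=10 char='t'
After 5 (0): row=0 col=0 char='g'
After 6 (h): row=0 col=0 char='g'
After 7 (w): row=0 col=5 char='o'
After 8 (b): row=0 col=0 char='g'
After 9 (j): row=1 col=0 char='r'
After 10 (b): row=0 col=10 char='t'

Answer: tree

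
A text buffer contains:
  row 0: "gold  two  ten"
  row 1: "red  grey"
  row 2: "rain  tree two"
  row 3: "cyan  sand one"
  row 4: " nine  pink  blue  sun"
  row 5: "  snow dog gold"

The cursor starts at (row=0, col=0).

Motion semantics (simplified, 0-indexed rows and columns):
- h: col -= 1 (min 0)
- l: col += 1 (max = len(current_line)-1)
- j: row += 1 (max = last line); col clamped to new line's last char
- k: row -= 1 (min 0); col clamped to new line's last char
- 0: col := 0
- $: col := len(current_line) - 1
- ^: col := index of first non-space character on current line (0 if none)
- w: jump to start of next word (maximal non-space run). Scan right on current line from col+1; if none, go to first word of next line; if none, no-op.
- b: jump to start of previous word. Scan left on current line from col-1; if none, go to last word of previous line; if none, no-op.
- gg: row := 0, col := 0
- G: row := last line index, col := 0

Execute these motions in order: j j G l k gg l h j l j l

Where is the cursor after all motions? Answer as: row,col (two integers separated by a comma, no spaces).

After 1 (j): row=1 col=0 char='r'
After 2 (j): row=2 col=0 char='r'
After 3 (G): row=5 col=0 char='_'
After 4 (l): row=5 col=1 char='_'
After 5 (k): row=4 col=1 char='n'
After 6 (gg): row=0 col=0 char='g'
After 7 (l): row=0 col=1 char='o'
After 8 (h): row=0 col=0 char='g'
After 9 (j): row=1 col=0 char='r'
After 10 (l): row=1 col=1 char='e'
After 11 (j): row=2 col=1 char='a'
After 12 (l): row=2 col=2 char='i'

Answer: 2,2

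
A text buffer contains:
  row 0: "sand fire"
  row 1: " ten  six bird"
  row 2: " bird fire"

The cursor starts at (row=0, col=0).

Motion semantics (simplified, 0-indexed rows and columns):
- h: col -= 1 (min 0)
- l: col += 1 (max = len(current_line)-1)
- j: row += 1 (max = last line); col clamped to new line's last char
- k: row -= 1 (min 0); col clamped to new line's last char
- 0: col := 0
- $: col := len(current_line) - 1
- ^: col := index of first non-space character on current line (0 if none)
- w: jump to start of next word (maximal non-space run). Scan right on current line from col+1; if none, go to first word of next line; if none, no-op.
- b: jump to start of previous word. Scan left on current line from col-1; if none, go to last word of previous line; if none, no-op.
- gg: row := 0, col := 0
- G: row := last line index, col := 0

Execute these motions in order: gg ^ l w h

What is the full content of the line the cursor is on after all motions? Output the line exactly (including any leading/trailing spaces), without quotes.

After 1 (gg): row=0 col=0 char='s'
After 2 (^): row=0 col=0 char='s'
After 3 (l): row=0 col=1 char='a'
After 4 (w): row=0 col=5 char='f'
After 5 (h): row=0 col=4 char='_'

Answer: sand fire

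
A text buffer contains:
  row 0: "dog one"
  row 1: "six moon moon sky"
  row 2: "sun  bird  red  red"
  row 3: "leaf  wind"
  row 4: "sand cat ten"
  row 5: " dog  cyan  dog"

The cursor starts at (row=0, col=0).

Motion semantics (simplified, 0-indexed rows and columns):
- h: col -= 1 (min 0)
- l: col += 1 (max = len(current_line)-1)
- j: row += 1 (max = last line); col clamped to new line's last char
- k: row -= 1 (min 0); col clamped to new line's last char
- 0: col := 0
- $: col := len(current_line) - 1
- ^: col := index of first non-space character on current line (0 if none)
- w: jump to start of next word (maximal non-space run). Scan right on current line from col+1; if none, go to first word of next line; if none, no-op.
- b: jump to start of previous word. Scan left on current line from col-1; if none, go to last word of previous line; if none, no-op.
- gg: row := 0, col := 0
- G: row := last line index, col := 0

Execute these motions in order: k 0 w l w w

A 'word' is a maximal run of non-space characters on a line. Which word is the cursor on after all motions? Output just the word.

Answer: moon

Derivation:
After 1 (k): row=0 col=0 char='d'
After 2 (0): row=0 col=0 char='d'
After 3 (w): row=0 col=4 char='o'
After 4 (l): row=0 col=5 char='n'
After 5 (w): row=1 col=0 char='s'
After 6 (w): row=1 col=4 char='m'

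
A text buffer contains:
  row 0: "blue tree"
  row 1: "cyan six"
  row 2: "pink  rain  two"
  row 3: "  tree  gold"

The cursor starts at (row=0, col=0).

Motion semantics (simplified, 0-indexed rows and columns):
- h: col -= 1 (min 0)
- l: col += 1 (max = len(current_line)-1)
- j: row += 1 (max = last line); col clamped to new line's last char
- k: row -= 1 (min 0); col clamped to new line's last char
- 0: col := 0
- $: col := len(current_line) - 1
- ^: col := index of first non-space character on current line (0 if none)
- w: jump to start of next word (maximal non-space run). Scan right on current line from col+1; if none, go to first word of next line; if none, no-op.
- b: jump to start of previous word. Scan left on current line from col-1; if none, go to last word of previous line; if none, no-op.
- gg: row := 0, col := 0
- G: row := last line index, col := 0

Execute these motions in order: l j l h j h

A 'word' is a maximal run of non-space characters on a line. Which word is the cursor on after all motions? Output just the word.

Answer: pink

Derivation:
After 1 (l): row=0 col=1 char='l'
After 2 (j): row=1 col=1 char='y'
After 3 (l): row=1 col=2 char='a'
After 4 (h): row=1 col=1 char='y'
After 5 (j): row=2 col=1 char='i'
After 6 (h): row=2 col=0 char='p'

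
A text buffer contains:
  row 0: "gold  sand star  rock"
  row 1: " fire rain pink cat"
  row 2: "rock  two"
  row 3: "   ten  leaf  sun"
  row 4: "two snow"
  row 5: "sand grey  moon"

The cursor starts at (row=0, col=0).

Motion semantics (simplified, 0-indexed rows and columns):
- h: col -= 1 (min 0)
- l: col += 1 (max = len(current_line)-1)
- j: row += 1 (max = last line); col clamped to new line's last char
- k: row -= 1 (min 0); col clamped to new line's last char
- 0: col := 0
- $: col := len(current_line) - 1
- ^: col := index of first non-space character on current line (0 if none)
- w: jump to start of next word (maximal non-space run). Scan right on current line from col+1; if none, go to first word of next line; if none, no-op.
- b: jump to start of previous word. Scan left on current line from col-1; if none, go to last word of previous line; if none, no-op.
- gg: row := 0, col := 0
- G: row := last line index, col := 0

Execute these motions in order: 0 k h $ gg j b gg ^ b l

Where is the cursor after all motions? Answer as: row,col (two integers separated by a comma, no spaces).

After 1 (0): row=0 col=0 char='g'
After 2 (k): row=0 col=0 char='g'
After 3 (h): row=0 col=0 char='g'
After 4 ($): row=0 col=20 char='k'
After 5 (gg): row=0 col=0 char='g'
After 6 (j): row=1 col=0 char='_'
After 7 (b): row=0 col=17 char='r'
After 8 (gg): row=0 col=0 char='g'
After 9 (^): row=0 col=0 char='g'
After 10 (b): row=0 col=0 char='g'
After 11 (l): row=0 col=1 char='o'

Answer: 0,1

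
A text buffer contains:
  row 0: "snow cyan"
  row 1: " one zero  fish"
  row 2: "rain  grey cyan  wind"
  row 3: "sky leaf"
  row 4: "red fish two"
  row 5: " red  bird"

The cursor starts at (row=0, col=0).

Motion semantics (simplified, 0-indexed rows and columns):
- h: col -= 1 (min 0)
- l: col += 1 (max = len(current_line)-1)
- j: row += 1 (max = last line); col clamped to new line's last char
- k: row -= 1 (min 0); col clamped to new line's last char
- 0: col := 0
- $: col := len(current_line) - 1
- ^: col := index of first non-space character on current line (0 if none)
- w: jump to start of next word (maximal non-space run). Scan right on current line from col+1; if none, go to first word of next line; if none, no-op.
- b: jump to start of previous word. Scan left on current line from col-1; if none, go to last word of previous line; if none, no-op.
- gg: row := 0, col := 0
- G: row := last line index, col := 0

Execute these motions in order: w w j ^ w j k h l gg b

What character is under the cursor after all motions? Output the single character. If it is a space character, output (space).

After 1 (w): row=0 col=5 char='c'
After 2 (w): row=1 col=1 char='o'
After 3 (j): row=2 col=1 char='a'
After 4 (^): row=2 col=0 char='r'
After 5 (w): row=2 col=6 char='g'
After 6 (j): row=3 col=6 char='a'
After 7 (k): row=2 col=6 char='g'
After 8 (h): row=2 col=5 char='_'
After 9 (l): row=2 col=6 char='g'
After 10 (gg): row=0 col=0 char='s'
After 11 (b): row=0 col=0 char='s'

Answer: s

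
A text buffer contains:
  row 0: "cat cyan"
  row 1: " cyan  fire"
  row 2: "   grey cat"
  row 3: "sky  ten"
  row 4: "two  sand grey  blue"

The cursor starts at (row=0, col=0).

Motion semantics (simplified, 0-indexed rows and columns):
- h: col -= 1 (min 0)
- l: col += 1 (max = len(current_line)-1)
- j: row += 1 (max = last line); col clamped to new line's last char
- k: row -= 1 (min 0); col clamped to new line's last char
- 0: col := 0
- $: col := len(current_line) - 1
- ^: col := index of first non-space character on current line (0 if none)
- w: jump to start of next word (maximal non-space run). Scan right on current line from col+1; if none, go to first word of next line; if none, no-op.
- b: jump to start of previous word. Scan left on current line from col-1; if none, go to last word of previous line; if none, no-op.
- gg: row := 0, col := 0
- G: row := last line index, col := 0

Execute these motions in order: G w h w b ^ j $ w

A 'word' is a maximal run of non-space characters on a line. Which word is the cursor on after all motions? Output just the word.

After 1 (G): row=4 col=0 char='t'
After 2 (w): row=4 col=5 char='s'
After 3 (h): row=4 col=4 char='_'
After 4 (w): row=4 col=5 char='s'
After 5 (b): row=4 col=0 char='t'
After 6 (^): row=4 col=0 char='t'
After 7 (j): row=4 col=0 char='t'
After 8 ($): row=4 col=19 char='e'
After 9 (w): row=4 col=19 char='e'

Answer: blue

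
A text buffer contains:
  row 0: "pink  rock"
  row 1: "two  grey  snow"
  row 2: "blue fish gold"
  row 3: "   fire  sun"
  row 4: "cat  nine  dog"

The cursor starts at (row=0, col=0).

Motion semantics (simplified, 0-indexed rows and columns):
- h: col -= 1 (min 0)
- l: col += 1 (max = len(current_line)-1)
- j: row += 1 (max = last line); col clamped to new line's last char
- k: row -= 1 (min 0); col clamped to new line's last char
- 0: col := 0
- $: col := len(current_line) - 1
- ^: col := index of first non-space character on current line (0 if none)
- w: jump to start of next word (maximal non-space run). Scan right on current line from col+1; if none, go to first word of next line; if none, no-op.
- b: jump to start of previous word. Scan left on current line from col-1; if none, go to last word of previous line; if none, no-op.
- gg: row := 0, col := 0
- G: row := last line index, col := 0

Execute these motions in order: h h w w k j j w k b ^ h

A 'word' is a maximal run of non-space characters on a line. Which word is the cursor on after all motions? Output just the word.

Answer: two

Derivation:
After 1 (h): row=0 col=0 char='p'
After 2 (h): row=0 col=0 char='p'
After 3 (w): row=0 col=6 char='r'
After 4 (w): row=1 col=0 char='t'
After 5 (k): row=0 col=0 char='p'
After 6 (j): row=1 col=0 char='t'
After 7 (j): row=2 col=0 char='b'
After 8 (w): row=2 col=5 char='f'
After 9 (k): row=1 col=5 char='g'
After 10 (b): row=1 col=0 char='t'
After 11 (^): row=1 col=0 char='t'
After 12 (h): row=1 col=0 char='t'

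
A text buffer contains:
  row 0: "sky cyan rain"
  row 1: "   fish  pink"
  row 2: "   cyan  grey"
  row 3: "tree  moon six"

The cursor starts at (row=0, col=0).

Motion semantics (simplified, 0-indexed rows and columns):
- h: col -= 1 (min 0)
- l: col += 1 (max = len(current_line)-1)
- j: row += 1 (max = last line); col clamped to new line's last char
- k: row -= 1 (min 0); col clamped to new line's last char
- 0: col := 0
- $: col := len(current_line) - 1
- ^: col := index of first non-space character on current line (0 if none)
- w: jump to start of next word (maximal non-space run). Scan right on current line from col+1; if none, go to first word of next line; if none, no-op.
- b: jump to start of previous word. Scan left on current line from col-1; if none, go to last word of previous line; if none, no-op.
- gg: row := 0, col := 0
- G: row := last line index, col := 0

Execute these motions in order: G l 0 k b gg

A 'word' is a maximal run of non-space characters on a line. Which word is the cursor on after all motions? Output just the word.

Answer: sky

Derivation:
After 1 (G): row=3 col=0 char='t'
After 2 (l): row=3 col=1 char='r'
After 3 (0): row=3 col=0 char='t'
After 4 (k): row=2 col=0 char='_'
After 5 (b): row=1 col=9 char='p'
After 6 (gg): row=0 col=0 char='s'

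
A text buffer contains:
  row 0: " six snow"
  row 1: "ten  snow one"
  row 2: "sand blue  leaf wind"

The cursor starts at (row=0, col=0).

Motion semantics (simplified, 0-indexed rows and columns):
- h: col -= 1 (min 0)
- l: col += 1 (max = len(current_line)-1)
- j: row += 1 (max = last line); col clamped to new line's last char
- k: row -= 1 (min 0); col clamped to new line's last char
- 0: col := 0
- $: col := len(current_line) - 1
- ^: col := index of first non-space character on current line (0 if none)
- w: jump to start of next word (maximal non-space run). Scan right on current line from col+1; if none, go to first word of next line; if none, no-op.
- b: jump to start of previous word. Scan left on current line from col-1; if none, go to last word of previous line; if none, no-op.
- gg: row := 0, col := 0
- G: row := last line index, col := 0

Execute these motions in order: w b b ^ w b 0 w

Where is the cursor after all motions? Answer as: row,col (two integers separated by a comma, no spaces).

After 1 (w): row=0 col=1 char='s'
After 2 (b): row=0 col=1 char='s'
After 3 (b): row=0 col=1 char='s'
After 4 (^): row=0 col=1 char='s'
After 5 (w): row=0 col=5 char='s'
After 6 (b): row=0 col=1 char='s'
After 7 (0): row=0 col=0 char='_'
After 8 (w): row=0 col=1 char='s'

Answer: 0,1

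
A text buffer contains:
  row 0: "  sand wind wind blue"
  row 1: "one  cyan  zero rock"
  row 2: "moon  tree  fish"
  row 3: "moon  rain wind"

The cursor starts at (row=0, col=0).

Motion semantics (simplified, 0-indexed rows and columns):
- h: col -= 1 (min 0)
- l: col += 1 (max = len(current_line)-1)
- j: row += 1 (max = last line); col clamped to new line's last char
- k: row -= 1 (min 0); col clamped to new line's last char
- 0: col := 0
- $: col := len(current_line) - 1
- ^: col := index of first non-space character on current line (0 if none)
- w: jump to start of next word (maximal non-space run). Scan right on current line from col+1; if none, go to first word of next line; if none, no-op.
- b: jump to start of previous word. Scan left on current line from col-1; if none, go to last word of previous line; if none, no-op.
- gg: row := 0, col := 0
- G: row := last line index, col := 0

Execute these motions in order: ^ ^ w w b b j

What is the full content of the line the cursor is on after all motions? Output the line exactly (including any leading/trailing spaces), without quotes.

After 1 (^): row=0 col=2 char='s'
After 2 (^): row=0 col=2 char='s'
After 3 (w): row=0 col=7 char='w'
After 4 (w): row=0 col=12 char='w'
After 5 (b): row=0 col=7 char='w'
After 6 (b): row=0 col=2 char='s'
After 7 (j): row=1 col=2 char='e'

Answer: one  cyan  zero rock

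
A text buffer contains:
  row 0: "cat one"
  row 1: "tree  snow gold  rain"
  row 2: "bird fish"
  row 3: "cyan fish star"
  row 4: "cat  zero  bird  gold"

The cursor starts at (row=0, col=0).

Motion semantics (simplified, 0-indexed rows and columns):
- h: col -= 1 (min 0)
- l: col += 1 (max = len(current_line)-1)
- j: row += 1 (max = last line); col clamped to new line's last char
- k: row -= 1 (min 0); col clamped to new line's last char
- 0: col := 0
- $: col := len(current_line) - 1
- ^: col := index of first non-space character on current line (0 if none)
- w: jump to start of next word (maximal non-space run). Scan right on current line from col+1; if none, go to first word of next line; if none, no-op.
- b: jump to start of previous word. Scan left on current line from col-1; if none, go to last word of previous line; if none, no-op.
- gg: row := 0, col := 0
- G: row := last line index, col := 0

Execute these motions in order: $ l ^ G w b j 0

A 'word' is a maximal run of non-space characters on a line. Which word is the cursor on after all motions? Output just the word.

After 1 ($): row=0 col=6 char='e'
After 2 (l): row=0 col=6 char='e'
After 3 (^): row=0 col=0 char='c'
After 4 (G): row=4 col=0 char='c'
After 5 (w): row=4 col=5 char='z'
After 6 (b): row=4 col=0 char='c'
After 7 (j): row=4 col=0 char='c'
After 8 (0): row=4 col=0 char='c'

Answer: cat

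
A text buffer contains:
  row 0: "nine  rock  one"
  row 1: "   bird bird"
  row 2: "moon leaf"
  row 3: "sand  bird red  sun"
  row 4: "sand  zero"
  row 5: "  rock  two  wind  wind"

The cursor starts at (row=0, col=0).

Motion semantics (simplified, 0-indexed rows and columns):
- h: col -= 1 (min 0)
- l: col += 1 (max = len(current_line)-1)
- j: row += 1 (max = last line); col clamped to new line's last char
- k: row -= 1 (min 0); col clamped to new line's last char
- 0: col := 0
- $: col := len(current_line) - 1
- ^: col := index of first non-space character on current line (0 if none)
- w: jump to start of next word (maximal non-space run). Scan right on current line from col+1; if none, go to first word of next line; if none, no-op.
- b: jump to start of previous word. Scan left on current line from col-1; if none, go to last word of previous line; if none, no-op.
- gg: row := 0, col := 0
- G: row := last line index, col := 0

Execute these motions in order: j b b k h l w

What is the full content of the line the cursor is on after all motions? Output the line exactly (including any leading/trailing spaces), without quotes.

After 1 (j): row=1 col=0 char='_'
After 2 (b): row=0 col=12 char='o'
After 3 (b): row=0 col=6 char='r'
After 4 (k): row=0 col=6 char='r'
After 5 (h): row=0 col=5 char='_'
After 6 (l): row=0 col=6 char='r'
After 7 (w): row=0 col=12 char='o'

Answer: nine  rock  one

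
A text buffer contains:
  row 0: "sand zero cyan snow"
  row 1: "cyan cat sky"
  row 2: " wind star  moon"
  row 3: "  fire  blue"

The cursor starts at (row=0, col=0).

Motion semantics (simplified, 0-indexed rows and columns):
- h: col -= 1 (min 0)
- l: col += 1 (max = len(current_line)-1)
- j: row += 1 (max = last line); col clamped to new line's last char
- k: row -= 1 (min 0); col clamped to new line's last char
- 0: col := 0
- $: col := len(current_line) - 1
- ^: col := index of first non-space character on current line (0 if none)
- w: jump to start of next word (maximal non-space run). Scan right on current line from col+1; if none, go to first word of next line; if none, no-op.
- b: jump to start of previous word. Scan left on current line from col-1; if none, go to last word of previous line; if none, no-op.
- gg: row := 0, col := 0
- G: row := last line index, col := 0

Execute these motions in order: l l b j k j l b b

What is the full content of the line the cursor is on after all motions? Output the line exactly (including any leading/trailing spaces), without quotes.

After 1 (l): row=0 col=1 char='a'
After 2 (l): row=0 col=2 char='n'
After 3 (b): row=0 col=0 char='s'
After 4 (j): row=1 col=0 char='c'
After 5 (k): row=0 col=0 char='s'
After 6 (j): row=1 col=0 char='c'
After 7 (l): row=1 col=1 char='y'
After 8 (b): row=1 col=0 char='c'
After 9 (b): row=0 col=15 char='s'

Answer: sand zero cyan snow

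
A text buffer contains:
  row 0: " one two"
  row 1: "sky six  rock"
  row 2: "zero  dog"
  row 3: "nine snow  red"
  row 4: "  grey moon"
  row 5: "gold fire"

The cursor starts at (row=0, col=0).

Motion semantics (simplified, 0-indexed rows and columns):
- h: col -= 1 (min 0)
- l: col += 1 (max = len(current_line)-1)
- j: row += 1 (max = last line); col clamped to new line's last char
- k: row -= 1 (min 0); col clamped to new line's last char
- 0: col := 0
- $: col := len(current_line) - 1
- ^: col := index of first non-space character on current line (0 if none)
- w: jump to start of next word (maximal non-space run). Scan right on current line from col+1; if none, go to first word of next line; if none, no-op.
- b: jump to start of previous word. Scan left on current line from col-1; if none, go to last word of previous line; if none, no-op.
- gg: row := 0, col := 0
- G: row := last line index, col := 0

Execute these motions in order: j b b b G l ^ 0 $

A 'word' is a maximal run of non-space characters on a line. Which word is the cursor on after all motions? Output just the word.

After 1 (j): row=1 col=0 char='s'
After 2 (b): row=0 col=5 char='t'
After 3 (b): row=0 col=1 char='o'
After 4 (b): row=0 col=1 char='o'
After 5 (G): row=5 col=0 char='g'
After 6 (l): row=5 col=1 char='o'
After 7 (^): row=5 col=0 char='g'
After 8 (0): row=5 col=0 char='g'
After 9 ($): row=5 col=8 char='e'

Answer: fire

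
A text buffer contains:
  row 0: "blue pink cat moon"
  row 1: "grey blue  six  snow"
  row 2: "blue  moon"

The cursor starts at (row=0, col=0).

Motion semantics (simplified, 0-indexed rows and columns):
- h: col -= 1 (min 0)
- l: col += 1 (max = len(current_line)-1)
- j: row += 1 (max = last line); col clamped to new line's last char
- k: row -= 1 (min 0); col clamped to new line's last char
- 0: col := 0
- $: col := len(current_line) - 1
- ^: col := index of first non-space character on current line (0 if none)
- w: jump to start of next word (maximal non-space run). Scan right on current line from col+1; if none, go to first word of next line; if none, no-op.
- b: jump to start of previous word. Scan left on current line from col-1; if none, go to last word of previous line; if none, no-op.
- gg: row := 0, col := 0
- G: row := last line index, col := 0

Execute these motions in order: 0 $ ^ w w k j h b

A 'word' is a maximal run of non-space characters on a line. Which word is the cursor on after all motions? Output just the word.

After 1 (0): row=0 col=0 char='b'
After 2 ($): row=0 col=17 char='n'
After 3 (^): row=0 col=0 char='b'
After 4 (w): row=0 col=5 char='p'
After 5 (w): row=0 col=10 char='c'
After 6 (k): row=0 col=10 char='c'
After 7 (j): row=1 col=10 char='_'
After 8 (h): row=1 col=9 char='_'
After 9 (b): row=1 col=5 char='b'

Answer: blue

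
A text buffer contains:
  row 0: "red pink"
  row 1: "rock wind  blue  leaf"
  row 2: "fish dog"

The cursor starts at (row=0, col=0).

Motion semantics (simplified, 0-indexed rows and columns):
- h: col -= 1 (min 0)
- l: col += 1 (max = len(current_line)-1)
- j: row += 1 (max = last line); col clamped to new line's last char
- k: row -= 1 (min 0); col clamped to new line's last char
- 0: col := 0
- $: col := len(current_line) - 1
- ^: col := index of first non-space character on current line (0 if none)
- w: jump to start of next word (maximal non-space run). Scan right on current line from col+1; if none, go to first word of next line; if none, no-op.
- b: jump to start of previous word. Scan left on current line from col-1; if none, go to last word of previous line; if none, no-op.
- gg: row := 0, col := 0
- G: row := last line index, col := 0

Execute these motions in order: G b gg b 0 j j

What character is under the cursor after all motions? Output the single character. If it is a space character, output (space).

After 1 (G): row=2 col=0 char='f'
After 2 (b): row=1 col=17 char='l'
After 3 (gg): row=0 col=0 char='r'
After 4 (b): row=0 col=0 char='r'
After 5 (0): row=0 col=0 char='r'
After 6 (j): row=1 col=0 char='r'
After 7 (j): row=2 col=0 char='f'

Answer: f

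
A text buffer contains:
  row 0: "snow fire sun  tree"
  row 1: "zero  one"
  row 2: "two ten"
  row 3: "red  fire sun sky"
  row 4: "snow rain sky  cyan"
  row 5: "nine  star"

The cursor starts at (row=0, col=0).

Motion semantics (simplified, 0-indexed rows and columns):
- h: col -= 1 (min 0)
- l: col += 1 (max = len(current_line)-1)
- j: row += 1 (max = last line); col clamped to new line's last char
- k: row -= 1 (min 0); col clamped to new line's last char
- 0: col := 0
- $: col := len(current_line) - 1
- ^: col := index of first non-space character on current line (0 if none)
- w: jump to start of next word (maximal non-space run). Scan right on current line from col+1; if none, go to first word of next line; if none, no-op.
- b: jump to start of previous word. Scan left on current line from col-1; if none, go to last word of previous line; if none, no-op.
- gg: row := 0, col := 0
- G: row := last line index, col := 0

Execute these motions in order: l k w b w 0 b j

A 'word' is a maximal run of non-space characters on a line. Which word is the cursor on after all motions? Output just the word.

After 1 (l): row=0 col=1 char='n'
After 2 (k): row=0 col=1 char='n'
After 3 (w): row=0 col=5 char='f'
After 4 (b): row=0 col=0 char='s'
After 5 (w): row=0 col=5 char='f'
After 6 (0): row=0 col=0 char='s'
After 7 (b): row=0 col=0 char='s'
After 8 (j): row=1 col=0 char='z'

Answer: zero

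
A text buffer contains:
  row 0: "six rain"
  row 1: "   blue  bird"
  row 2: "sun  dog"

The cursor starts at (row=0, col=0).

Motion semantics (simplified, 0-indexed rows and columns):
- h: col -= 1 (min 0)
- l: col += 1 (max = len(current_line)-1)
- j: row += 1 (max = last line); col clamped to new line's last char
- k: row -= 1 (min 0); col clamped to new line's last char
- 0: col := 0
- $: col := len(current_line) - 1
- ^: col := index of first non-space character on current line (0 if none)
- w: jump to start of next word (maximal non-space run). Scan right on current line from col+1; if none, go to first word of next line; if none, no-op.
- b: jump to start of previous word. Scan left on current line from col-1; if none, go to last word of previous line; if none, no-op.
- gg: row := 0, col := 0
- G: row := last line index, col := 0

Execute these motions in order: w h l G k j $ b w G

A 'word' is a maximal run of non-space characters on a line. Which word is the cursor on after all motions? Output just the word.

Answer: sun

Derivation:
After 1 (w): row=0 col=4 char='r'
After 2 (h): row=0 col=3 char='_'
After 3 (l): row=0 col=4 char='r'
After 4 (G): row=2 col=0 char='s'
After 5 (k): row=1 col=0 char='_'
After 6 (j): row=2 col=0 char='s'
After 7 ($): row=2 col=7 char='g'
After 8 (b): row=2 col=5 char='d'
After 9 (w): row=2 col=5 char='d'
After 10 (G): row=2 col=0 char='s'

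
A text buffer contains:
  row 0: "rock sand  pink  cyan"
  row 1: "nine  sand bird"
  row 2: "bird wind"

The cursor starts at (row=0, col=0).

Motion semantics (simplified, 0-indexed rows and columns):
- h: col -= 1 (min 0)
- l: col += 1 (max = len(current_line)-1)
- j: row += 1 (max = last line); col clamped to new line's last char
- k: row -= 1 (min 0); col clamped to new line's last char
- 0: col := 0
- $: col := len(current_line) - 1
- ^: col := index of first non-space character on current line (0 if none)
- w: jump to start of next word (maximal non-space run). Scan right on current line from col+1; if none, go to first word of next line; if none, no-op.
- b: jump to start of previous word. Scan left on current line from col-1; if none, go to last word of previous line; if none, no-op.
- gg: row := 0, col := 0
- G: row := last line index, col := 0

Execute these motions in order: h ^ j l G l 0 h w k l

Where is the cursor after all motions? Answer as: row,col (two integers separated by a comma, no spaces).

Answer: 1,6

Derivation:
After 1 (h): row=0 col=0 char='r'
After 2 (^): row=0 col=0 char='r'
After 3 (j): row=1 col=0 char='n'
After 4 (l): row=1 col=1 char='i'
After 5 (G): row=2 col=0 char='b'
After 6 (l): row=2 col=1 char='i'
After 7 (0): row=2 col=0 char='b'
After 8 (h): row=2 col=0 char='b'
After 9 (w): row=2 col=5 char='w'
After 10 (k): row=1 col=5 char='_'
After 11 (l): row=1 col=6 char='s'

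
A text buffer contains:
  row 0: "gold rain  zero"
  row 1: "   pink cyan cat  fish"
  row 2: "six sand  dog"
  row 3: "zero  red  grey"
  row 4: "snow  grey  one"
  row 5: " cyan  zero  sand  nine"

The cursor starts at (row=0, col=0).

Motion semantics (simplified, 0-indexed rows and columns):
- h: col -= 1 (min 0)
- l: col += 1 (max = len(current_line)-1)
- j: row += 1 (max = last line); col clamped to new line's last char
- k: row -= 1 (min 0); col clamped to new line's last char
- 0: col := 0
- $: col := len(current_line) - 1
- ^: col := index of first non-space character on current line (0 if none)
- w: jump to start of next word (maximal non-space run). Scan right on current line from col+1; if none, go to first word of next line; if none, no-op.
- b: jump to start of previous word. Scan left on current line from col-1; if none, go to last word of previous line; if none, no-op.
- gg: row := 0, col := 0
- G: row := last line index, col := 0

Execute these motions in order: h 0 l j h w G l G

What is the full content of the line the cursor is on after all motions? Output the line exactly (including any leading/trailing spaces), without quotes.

After 1 (h): row=0 col=0 char='g'
After 2 (0): row=0 col=0 char='g'
After 3 (l): row=0 col=1 char='o'
After 4 (j): row=1 col=1 char='_'
After 5 (h): row=1 col=0 char='_'
After 6 (w): row=1 col=3 char='p'
After 7 (G): row=5 col=0 char='_'
After 8 (l): row=5 col=1 char='c'
After 9 (G): row=5 col=0 char='_'

Answer:  cyan  zero  sand  nine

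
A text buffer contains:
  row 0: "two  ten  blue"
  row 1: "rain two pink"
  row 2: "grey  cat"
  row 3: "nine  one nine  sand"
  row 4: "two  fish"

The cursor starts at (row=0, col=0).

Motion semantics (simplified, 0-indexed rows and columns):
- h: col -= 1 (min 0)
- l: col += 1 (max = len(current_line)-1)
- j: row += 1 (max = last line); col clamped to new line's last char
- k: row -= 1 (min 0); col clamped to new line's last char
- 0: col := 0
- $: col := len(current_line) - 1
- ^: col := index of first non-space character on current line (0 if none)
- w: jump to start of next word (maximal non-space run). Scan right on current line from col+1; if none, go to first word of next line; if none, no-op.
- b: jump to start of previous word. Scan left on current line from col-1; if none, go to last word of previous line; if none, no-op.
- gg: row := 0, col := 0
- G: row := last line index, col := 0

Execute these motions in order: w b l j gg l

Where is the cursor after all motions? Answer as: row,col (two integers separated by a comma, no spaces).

After 1 (w): row=0 col=5 char='t'
After 2 (b): row=0 col=0 char='t'
After 3 (l): row=0 col=1 char='w'
After 4 (j): row=1 col=1 char='a'
After 5 (gg): row=0 col=0 char='t'
After 6 (l): row=0 col=1 char='w'

Answer: 0,1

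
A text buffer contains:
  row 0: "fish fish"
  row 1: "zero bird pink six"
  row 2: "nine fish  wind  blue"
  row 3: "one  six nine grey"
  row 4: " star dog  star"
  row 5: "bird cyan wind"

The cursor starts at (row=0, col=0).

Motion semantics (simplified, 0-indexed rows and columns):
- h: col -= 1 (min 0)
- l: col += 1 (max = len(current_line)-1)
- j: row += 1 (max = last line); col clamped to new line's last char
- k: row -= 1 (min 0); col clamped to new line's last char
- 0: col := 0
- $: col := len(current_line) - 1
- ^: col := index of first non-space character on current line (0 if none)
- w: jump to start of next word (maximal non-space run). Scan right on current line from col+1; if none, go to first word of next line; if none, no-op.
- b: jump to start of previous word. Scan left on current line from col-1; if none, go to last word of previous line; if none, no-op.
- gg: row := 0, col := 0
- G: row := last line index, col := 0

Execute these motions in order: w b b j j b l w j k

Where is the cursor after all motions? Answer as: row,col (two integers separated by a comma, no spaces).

Answer: 2,0

Derivation:
After 1 (w): row=0 col=5 char='f'
After 2 (b): row=0 col=0 char='f'
After 3 (b): row=0 col=0 char='f'
After 4 (j): row=1 col=0 char='z'
After 5 (j): row=2 col=0 char='n'
After 6 (b): row=1 col=15 char='s'
After 7 (l): row=1 col=16 char='i'
After 8 (w): row=2 col=0 char='n'
After 9 (j): row=3 col=0 char='o'
After 10 (k): row=2 col=0 char='n'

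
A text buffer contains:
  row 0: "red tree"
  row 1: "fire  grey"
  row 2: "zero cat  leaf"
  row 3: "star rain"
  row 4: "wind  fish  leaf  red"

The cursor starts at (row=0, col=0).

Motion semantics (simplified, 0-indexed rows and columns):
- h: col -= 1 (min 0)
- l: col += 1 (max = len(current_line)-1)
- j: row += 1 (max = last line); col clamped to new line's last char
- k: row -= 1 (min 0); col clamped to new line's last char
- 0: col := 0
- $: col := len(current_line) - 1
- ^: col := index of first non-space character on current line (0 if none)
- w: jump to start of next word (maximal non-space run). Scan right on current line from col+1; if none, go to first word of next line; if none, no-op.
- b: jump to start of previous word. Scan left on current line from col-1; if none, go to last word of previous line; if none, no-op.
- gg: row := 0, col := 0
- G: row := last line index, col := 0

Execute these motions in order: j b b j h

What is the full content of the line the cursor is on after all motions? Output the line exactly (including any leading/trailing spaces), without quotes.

After 1 (j): row=1 col=0 char='f'
After 2 (b): row=0 col=4 char='t'
After 3 (b): row=0 col=0 char='r'
After 4 (j): row=1 col=0 char='f'
After 5 (h): row=1 col=0 char='f'

Answer: fire  grey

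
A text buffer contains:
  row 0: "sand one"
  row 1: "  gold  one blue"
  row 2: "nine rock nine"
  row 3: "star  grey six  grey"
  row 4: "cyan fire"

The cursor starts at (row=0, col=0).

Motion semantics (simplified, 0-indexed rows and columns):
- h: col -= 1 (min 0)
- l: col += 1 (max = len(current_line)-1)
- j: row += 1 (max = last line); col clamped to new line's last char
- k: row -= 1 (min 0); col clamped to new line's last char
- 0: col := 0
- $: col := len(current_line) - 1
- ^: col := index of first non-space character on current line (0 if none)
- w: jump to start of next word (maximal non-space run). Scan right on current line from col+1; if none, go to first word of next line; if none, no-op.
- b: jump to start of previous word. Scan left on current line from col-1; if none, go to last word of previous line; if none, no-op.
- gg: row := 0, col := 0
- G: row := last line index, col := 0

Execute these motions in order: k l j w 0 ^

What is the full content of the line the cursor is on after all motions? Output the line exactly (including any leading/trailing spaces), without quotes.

Answer:   gold  one blue

Derivation:
After 1 (k): row=0 col=0 char='s'
After 2 (l): row=0 col=1 char='a'
After 3 (j): row=1 col=1 char='_'
After 4 (w): row=1 col=2 char='g'
After 5 (0): row=1 col=0 char='_'
After 6 (^): row=1 col=2 char='g'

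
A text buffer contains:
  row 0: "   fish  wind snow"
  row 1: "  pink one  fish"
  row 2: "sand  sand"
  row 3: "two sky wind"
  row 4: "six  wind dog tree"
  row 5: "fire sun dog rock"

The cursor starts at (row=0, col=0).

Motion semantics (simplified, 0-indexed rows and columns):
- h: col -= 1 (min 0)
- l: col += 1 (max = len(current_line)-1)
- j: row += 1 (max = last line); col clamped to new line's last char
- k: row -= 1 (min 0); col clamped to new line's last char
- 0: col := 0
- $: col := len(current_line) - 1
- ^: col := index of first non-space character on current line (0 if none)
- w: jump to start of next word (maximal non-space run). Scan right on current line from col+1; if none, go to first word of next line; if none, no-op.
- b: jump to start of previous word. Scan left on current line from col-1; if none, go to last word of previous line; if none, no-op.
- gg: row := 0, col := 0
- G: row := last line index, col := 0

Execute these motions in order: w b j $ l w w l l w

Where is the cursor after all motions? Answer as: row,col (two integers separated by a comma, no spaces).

After 1 (w): row=0 col=3 char='f'
After 2 (b): row=0 col=3 char='f'
After 3 (j): row=1 col=3 char='i'
After 4 ($): row=1 col=15 char='h'
After 5 (l): row=1 col=15 char='h'
After 6 (w): row=2 col=0 char='s'
After 7 (w): row=2 col=6 char='s'
After 8 (l): row=2 col=7 char='a'
After 9 (l): row=2 col=8 char='n'
After 10 (w): row=3 col=0 char='t'

Answer: 3,0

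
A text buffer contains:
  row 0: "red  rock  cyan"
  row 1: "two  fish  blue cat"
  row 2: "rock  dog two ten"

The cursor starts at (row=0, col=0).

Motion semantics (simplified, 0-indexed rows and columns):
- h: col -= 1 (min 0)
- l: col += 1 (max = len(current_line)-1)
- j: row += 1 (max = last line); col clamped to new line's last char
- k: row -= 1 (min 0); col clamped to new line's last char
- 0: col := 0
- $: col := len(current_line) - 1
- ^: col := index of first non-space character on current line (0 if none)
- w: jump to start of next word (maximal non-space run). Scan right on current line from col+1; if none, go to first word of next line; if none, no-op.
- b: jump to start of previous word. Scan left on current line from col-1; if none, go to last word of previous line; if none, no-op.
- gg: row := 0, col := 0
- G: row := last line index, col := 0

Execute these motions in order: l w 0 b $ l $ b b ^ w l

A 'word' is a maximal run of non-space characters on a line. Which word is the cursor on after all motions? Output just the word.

After 1 (l): row=0 col=1 char='e'
After 2 (w): row=0 col=5 char='r'
After 3 (0): row=0 col=0 char='r'
After 4 (b): row=0 col=0 char='r'
After 5 ($): row=0 col=14 char='n'
After 6 (l): row=0 col=14 char='n'
After 7 ($): row=0 col=14 char='n'
After 8 (b): row=0 col=11 char='c'
After 9 (b): row=0 col=5 char='r'
After 10 (^): row=0 col=0 char='r'
After 11 (w): row=0 col=5 char='r'
After 12 (l): row=0 col=6 char='o'

Answer: rock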